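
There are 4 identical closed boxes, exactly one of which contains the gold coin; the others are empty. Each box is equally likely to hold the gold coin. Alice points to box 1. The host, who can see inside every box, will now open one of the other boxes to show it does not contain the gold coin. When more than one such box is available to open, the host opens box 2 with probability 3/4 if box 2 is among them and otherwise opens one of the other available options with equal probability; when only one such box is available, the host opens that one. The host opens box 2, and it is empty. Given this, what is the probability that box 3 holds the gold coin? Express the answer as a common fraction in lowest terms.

1/3

Condition on the true location of the gold coin.
If it is in any of boxes 1, 3, and 4 (prior 1/4 each): box 2 is available, opened with probability 3/4; weight (1/4)·(3/4) = 3/16 each.
If it is in box 2 (prior 1/4): the host opened box 2, so this case is ruled out; weight (1/4)·0 = 0.
The weights sum to 9/16.
So P(the gold coin in box 3 | the host opened box 2) = (3/16) / (9/16) = 1/3.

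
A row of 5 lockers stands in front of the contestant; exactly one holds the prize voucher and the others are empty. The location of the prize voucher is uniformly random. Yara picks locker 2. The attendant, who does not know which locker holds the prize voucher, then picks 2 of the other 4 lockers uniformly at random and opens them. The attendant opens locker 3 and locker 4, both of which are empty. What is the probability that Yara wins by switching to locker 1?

1/3

Because the attendant chose which lockers to open without knowing where the prize voucher is, the choice is independent of the prize location. Learning that none of the 2 opened lockers holds the prize voucher simply rules out those 2 locations and leaves the remaining 3 lockers still equally likely by symmetry.
So P(the prize voucher in locker 1) = 1/3.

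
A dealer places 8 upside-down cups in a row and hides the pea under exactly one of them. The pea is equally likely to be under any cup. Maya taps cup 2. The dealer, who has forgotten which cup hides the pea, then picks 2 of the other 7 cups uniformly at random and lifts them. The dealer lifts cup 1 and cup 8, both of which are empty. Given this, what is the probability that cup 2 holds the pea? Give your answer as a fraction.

1/6

Condition on the true location of the pea.
If it is under either of cups 1 and 8 (prior 1/8 each): that cup was opened and seen not to hold the prize — ruled out; weight (1/8)·0 = 0 each.
If it is under any of cups 2, 3, 4, 5, 6, and 7 (prior 1/8 each): the dealer picks exactly this set with probability 1/21 regardless, and none is the prize; weight (1/8)·(1/21) = 1/168 each.
The weights sum to 1/28.
So P(the pea under cup 2 | the dealer opened cup 1 and cup 8) = (1/168) / (1/28) = 1/6.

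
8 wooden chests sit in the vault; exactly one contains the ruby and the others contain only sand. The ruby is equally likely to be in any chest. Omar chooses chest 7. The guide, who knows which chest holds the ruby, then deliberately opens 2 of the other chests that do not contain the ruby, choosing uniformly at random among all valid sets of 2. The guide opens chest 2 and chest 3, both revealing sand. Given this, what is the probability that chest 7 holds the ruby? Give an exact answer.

Apply Bayes' rule, conditioning on where the ruby actually is.
If it is in any of chests 1, 4, 5, 6, and 8 (prior 1/8 each): the guide has 15 equally likely choices, so probability 1/15; weight (1/8)·(1/15) = 1/120 each.
If it is in either of chests 2 and 3 (prior 1/8 each): that chest was opened and seen not to hold the prize — ruled out; weight (1/8)·0 = 0 each.
If it is in chest 7 (prior 1/8): the guide has 21 equally likely choices, so probability 1/21; weight (1/8)·(1/21) = 1/168.
The weights sum to 1/21.
So P(the ruby in chest 7 | the guide opened chest 2 and chest 3) = (1/168) / (1/21) = 1/8.

1/8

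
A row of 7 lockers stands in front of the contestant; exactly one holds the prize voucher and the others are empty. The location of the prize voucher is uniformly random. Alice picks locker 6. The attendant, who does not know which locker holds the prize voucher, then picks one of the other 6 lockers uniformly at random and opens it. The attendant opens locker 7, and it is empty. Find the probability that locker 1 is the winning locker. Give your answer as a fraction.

1/6

Condition on the true location of the prize voucher.
If it is in any of lockers 1, 2, 3, 4, 5, and 6 (prior 1/7 each): the attendant picks locker 7 with probability 1/6 regardless, and it is not the prize; weight (1/7)·(1/6) = 1/42 each.
If it is in locker 7 (prior 1/7): the attendant opened locker 7, so this case is ruled out; weight (1/7)·0 = 0.
The weights sum to 1/7.
So P(the prize voucher in locker 1 | the attendant opened locker 7) = (1/42) / (1/7) = 1/6.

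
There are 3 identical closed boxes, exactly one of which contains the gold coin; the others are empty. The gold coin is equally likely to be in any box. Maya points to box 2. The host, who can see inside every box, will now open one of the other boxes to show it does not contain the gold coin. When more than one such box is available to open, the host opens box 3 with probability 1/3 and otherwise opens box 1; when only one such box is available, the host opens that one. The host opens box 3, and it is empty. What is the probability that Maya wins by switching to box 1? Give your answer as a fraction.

Condition on the true location of the gold coin.
If it is in box 1 (prior 1/3): only box 3 is available, probability 1; weight (1/3)·1 = 1/3.
If it is in box 2 (prior 1/3): box 3 is available, opened with probability 1/3; weight (1/3)·(1/3) = 1/9.
If it is in box 3 (prior 1/3): the host opened box 3, so this case is ruled out; weight (1/3)·0 = 0.
The weights sum to 4/9.
So P(the gold coin in box 1 | the host opened box 3) = (1/3) / (4/9) = 3/4.

3/4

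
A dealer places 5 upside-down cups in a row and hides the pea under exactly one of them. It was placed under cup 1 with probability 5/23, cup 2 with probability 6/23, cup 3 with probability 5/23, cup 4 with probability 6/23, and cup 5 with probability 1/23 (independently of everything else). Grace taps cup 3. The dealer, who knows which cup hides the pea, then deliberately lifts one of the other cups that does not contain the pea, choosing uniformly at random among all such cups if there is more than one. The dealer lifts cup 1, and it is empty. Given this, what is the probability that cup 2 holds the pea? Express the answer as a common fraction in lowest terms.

Consider each possible location of the pea in turn.
If it is under cup 1 (prior 5/23): the dealer opened cup 1, so this case is ruled out; weight (5/23)·0 = 0.
If it is under either of cups 2 and 4 (prior 6/23 each): the dealer has 3 equally likely choices, so probability 1/3; weight (6/23)·(1/3) = 2/23 each.
If it is under cup 3 (prior 5/23): the dealer has 4 equally likely choices, so probability 1/4; weight (5/23)·(1/4) = 5/92.
If it is under cup 5 (prior 1/23): the dealer has 3 equally likely choices, so probability 1/3; weight (1/23)·(1/3) = 1/69.
The weights sum to 67/276.
So P(the pea under cup 2 | the dealer opened cup 1) = (2/23) / (67/276) = 24/67.

24/67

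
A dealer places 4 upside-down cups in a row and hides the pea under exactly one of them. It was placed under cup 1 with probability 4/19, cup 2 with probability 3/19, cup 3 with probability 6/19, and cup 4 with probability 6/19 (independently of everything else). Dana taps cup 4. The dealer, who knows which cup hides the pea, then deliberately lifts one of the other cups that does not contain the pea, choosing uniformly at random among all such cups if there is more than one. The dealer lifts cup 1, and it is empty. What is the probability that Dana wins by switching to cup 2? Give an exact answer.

Consider each possible location of the pea in turn.
If it is under cup 1 (prior 4/19): the dealer opened cup 1, so this case is ruled out; weight (4/19)·0 = 0.
If it is under cup 2 (prior 3/19): the dealer has 2 equally likely choices, so probability 1/2; weight (3/19)·(1/2) = 3/38.
If it is under cup 3 (prior 6/19): the dealer has 2 equally likely choices, so probability 1/2; weight (6/19)·(1/2) = 3/19.
If it is under cup 4 (prior 6/19): the dealer has 3 equally likely choices, so probability 1/3; weight (6/19)·(1/3) = 2/19.
The weights sum to 13/38.
So P(the pea under cup 2 | the dealer opened cup 1) = (3/38) / (13/38) = 3/13.

3/13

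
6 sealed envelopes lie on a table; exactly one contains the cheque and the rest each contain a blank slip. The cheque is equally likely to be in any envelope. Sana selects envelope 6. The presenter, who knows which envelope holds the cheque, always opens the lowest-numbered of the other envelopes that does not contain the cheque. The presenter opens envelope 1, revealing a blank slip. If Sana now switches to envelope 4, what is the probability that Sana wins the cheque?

1/5

Condition on the true location of the cheque.
If it is in envelope 1 (prior 1/6): the presenter opened envelope 1, so this case is ruled out; weight (1/6)·0 = 0.
If it is in any of envelopes 2, 3, 4, 5, and 6 (prior 1/6 each): envelope 1 is the lowest-numbered option available, probability 1; weight (1/6)·1 = 1/6 each.
The weights sum to 5/6.
So P(the cheque in envelope 4 | the presenter opened envelope 1) = (1/6) / (5/6) = 1/5.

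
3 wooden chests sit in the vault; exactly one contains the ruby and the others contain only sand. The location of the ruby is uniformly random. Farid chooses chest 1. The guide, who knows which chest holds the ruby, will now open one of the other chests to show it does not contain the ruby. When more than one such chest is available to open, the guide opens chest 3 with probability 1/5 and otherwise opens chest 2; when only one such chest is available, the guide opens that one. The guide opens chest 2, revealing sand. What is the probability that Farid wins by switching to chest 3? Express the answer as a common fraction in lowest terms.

Apply Bayes' rule, conditioning on where the ruby actually is.
If it is in chest 1 (prior 1/3): chest 3 is available but not opened, probability 4/5; weight (1/3)·(4/5) = 4/15.
If it is in chest 2 (prior 1/3): the guide opened chest 2, so this case is ruled out; weight (1/3)·0 = 0.
If it is in chest 3 (prior 1/3): only chest 2 is available, probability 1; weight (1/3)·1 = 1/3.
The weights sum to 3/5.
So P(the ruby in chest 3 | the guide opened chest 2) = (1/3) / (3/5) = 5/9.

5/9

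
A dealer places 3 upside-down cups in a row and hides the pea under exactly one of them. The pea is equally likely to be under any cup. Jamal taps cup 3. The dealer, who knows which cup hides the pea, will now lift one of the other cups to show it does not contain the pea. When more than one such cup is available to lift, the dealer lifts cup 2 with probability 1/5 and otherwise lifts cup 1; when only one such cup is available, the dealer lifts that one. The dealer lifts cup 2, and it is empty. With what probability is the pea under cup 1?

Condition on the true location of the pea.
If it is under cup 1 (prior 1/3): only cup 2 is available, probability 1; weight (1/3)·1 = 1/3.
If it is under cup 2 (prior 1/3): the dealer opened cup 2, so this case is ruled out; weight (1/3)·0 = 0.
If it is under cup 3 (prior 1/3): cup 2 is available, opened with probability 1/5; weight (1/3)·(1/5) = 1/15.
The weights sum to 2/5.
So P(the pea under cup 1 | the dealer opened cup 2) = (1/3) / (2/5) = 5/6.

5/6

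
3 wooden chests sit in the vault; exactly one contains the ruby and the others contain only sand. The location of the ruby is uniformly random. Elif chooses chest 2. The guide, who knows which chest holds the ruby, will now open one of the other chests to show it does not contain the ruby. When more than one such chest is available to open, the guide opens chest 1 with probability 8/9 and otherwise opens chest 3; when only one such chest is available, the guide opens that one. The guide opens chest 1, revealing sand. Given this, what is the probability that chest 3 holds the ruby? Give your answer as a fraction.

Consider each possible location of the ruby in turn.
If it is in chest 1 (prior 1/3): the guide opened chest 1, so this case is ruled out; weight (1/3)·0 = 0.
If it is in chest 2 (prior 1/3): chest 1 is available, opened with probability 8/9; weight (1/3)·(8/9) = 8/27.
If it is in chest 3 (prior 1/3): only chest 1 is available, probability 1; weight (1/3)·1 = 1/3.
The weights sum to 17/27.
So P(the ruby in chest 3 | the guide opened chest 1) = (1/3) / (17/27) = 9/17.

9/17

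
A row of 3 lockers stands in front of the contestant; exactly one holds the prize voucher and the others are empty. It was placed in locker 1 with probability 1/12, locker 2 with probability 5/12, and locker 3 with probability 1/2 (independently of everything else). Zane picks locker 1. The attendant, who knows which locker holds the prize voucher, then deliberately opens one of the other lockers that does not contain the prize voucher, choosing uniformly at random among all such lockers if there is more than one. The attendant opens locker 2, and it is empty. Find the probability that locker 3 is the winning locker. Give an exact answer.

Consider each possible location of the prize voucher in turn.
If it is in locker 1 (prior 1/12): the attendant has 2 equally likely choices, so probability 1/2; weight (1/12)·(1/2) = 1/24.
If it is in locker 2 (prior 5/12): the attendant opened locker 2, so this case is ruled out; weight (5/12)·0 = 0.
If it is in locker 3 (prior 1/2): the attendant has no choice, probability 1; weight (1/2)·1 = 1/2.
The weights sum to 13/24.
So P(the prize voucher in locker 3 | the attendant opened locker 2) = (1/2) / (13/24) = 12/13.

12/13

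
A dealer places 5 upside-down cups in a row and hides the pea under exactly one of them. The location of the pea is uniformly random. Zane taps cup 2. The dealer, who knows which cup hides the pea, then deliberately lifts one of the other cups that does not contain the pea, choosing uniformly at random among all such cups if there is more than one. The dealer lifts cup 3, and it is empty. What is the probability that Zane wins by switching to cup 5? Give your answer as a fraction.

Apply Bayes' rule, conditioning on where the pea actually is.
If it is under any of cups 1, 4, and 5 (prior 1/5 each): the dealer has 3 equally likely choices, so probability 1/3; weight (1/5)·(1/3) = 1/15 each.
If it is under cup 2 (prior 1/5): the dealer has 4 equally likely choices, so probability 1/4; weight (1/5)·(1/4) = 1/20.
If it is under cup 3 (prior 1/5): the dealer opened cup 3, so this case is ruled out; weight (1/5)·0 = 0.
The weights sum to 1/4.
So P(the pea under cup 5 | the dealer opened cup 3) = (1/15) / (1/4) = 4/15.

4/15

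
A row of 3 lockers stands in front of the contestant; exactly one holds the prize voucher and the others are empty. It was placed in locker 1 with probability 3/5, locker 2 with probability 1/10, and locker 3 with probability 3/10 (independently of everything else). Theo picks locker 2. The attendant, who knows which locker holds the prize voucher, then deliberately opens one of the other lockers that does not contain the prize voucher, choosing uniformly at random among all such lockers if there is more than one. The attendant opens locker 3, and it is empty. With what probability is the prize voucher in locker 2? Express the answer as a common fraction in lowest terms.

1/13

Consider each possible location of the prize voucher in turn.
If it is in locker 1 (prior 3/5): the attendant has no choice, probability 1; weight (3/5)·1 = 3/5.
If it is in locker 2 (prior 1/10): the attendant has 2 equally likely choices, so probability 1/2; weight (1/10)·(1/2) = 1/20.
If it is in locker 3 (prior 3/10): the attendant opened locker 3, so this case is ruled out; weight (3/10)·0 = 0.
The weights sum to 13/20.
So P(the prize voucher in locker 2 | the attendant opened locker 3) = (1/20) / (13/20) = 1/13.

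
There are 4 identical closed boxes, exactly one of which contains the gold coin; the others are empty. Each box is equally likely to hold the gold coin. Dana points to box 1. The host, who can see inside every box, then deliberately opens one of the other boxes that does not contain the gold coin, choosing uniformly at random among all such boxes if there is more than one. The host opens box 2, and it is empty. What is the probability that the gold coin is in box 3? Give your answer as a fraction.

Condition on the true location of the gold coin.
If it is in box 1 (prior 1/4): the host has 3 equally likely choices, so probability 1/3; weight (1/4)·(1/3) = 1/12.
If it is in box 2 (prior 1/4): the host opened box 2, so this case is ruled out; weight (1/4)·0 = 0.
If it is in either of boxes 3 and 4 (prior 1/4 each): the host has 2 equally likely choices, so probability 1/2; weight (1/4)·(1/2) = 1/8 each.
The weights sum to 1/3.
So P(the gold coin in box 3 | the host opened box 2) = (1/8) / (1/3) = 3/8.

3/8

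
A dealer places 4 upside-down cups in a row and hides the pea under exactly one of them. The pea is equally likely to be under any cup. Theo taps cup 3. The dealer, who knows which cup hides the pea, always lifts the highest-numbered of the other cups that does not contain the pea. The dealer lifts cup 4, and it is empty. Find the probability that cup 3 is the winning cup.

1/3

Apply Bayes' rule, conditioning on where the pea actually is.
If it is under any of cups 1, 2, and 3 (prior 1/4 each): cup 4 is the highest-numbered option available, probability 1; weight (1/4)·1 = 1/4 each.
If it is under cup 4 (prior 1/4): the dealer opened cup 4, so this case is ruled out; weight (1/4)·0 = 0.
The weights sum to 3/4.
So P(the pea under cup 3 | the dealer opened cup 4) = (1/4) / (3/4) = 1/3.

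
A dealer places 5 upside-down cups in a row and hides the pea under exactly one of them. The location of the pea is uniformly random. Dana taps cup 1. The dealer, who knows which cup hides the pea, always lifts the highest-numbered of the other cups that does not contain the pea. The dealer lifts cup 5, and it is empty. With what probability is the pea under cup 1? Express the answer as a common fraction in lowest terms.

1/4

Apply Bayes' rule, conditioning on where the pea actually is.
If it is under any of cups 1, 2, 3, and 4 (prior 1/5 each): cup 5 is the highest-numbered option available, probability 1; weight (1/5)·1 = 1/5 each.
If it is under cup 5 (prior 1/5): the dealer opened cup 5, so this case is ruled out; weight (1/5)·0 = 0.
The weights sum to 4/5.
So P(the pea under cup 1 | the dealer opened cup 5) = (1/5) / (4/5) = 1/4.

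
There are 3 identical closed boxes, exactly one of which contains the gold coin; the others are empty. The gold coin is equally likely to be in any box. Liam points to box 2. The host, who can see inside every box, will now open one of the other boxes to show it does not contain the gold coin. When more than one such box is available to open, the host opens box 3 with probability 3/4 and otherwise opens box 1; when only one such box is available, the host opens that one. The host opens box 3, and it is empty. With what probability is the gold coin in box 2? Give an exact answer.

Apply Bayes' rule, conditioning on where the gold coin actually is.
If it is in box 1 (prior 1/3): only box 3 is available, probability 1; weight (1/3)·1 = 1/3.
If it is in box 2 (prior 1/3): box 3 is available, opened with probability 3/4; weight (1/3)·(3/4) = 1/4.
If it is in box 3 (prior 1/3): the host opened box 3, so this case is ruled out; weight (1/3)·0 = 0.
The weights sum to 7/12.
So P(the gold coin in box 2 | the host opened box 3) = (1/4) / (7/12) = 3/7.

3/7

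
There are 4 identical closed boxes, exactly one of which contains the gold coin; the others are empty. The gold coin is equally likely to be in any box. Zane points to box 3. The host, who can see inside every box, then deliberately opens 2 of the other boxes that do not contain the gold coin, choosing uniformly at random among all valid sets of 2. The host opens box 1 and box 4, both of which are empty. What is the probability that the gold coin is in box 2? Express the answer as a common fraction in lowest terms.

Consider each possible location of the gold coin in turn.
If it is in either of boxes 1 and 4 (prior 1/4 each): that box was opened and seen not to hold the prize — ruled out; weight (1/4)·0 = 0 each.
If it is in box 2 (prior 1/4): the host has no choice, probability 1; weight (1/4)·1 = 1/4.
If it is in box 3 (prior 1/4): the host has 3 equally likely choices, so probability 1/3; weight (1/4)·(1/3) = 1/12.
The weights sum to 1/3.
So P(the gold coin in box 2 | the host opened box 1 and box 4) = (1/4) / (1/3) = 3/4.

3/4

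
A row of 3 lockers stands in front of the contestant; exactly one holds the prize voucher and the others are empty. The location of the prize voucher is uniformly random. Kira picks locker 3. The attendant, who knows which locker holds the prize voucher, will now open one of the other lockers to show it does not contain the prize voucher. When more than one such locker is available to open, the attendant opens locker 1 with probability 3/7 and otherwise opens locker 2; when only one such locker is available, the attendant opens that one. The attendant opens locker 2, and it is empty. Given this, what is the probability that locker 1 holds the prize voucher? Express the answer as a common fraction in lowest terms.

Consider each possible location of the prize voucher in turn.
If it is in locker 1 (prior 1/3): only locker 2 is available, probability 1; weight (1/3)·1 = 1/3.
If it is in locker 2 (prior 1/3): the attendant opened locker 2, so this case is ruled out; weight (1/3)·0 = 0.
If it is in locker 3 (prior 1/3): locker 1 is available but not opened, probability 4/7; weight (1/3)·(4/7) = 4/21.
The weights sum to 11/21.
So P(the prize voucher in locker 1 | the attendant opened locker 2) = (1/3) / (11/21) = 7/11.

7/11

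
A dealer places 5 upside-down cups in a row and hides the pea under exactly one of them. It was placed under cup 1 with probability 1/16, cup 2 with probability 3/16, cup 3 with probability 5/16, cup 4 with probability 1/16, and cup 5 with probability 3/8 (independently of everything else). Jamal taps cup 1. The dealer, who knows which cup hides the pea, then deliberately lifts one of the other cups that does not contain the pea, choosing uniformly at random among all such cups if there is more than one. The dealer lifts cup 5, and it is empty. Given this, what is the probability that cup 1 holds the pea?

Consider each possible location of the pea in turn.
If it is under cup 1 (prior 1/16): the dealer has 4 equally likely choices, so probability 1/4; weight (1/16)·(1/4) = 1/64.
If it is under cup 2 (prior 3/16): the dealer has 3 equally likely choices, so probability 1/3; weight (3/16)·(1/3) = 1/16.
If it is under cup 3 (prior 5/16): the dealer has 3 equally likely choices, so probability 1/3; weight (5/16)·(1/3) = 5/48.
If it is under cup 4 (prior 1/16): the dealer has 3 equally likely choices, so probability 1/3; weight (1/16)·(1/3) = 1/48.
If it is under cup 5 (prior 3/8): the dealer opened cup 5, so this case is ruled out; weight (3/8)·0 = 0.
The weights sum to 13/64.
So P(the pea under cup 1 | the dealer opened cup 5) = (1/64) / (13/64) = 1/13.

1/13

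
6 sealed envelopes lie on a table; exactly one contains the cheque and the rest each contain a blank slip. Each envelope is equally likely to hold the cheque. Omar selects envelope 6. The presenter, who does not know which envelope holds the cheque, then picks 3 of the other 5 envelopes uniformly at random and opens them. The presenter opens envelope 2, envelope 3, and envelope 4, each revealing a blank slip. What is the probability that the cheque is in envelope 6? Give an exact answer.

1/3

Because the presenter chose which envelopes to open without knowing where the cheque is, the choice is independent of the prize location. Learning that none of the 3 opened envelopes holds the cheque simply rules out those 3 locations and leaves the remaining 3 envelopes still equally likely by symmetry.
So P(the cheque in envelope 6) = 1/3.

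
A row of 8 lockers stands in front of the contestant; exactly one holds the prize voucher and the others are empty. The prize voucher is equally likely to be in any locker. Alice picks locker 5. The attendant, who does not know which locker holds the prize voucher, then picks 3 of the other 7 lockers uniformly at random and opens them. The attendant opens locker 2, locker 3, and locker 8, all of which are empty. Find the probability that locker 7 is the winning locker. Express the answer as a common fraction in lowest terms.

1/5

Because the attendant chose which lockers to open without knowing where the prize voucher is, the choice is independent of the prize location. Learning that none of the 3 opened lockers holds the prize voucher simply rules out those 3 locations and leaves the remaining 5 lockers still equally likely by symmetry.
So P(the prize voucher in locker 7) = 1/5.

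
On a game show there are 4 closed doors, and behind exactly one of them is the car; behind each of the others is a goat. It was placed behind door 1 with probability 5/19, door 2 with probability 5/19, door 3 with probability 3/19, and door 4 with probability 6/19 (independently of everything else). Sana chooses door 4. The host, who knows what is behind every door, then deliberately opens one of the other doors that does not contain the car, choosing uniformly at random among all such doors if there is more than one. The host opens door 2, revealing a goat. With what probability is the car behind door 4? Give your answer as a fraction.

Condition on the true location of the car.
If it is behind door 1 (prior 5/19): the host has 2 equally likely choices, so probability 1/2; weight (5/19)·(1/2) = 5/38.
If it is behind door 2 (prior 5/19): the host opened door 2, so this case is ruled out; weight (5/19)·0 = 0.
If it is behind door 3 (prior 3/19): the host has 2 equally likely choices, so probability 1/2; weight (3/19)·(1/2) = 3/38.
If it is behind door 4 (prior 6/19): the host has 3 equally likely choices, so probability 1/3; weight (6/19)·(1/3) = 2/19.
The weights sum to 6/19.
So P(the car behind door 4 | the host opened door 2) = (2/19) / (6/19) = 1/3.

1/3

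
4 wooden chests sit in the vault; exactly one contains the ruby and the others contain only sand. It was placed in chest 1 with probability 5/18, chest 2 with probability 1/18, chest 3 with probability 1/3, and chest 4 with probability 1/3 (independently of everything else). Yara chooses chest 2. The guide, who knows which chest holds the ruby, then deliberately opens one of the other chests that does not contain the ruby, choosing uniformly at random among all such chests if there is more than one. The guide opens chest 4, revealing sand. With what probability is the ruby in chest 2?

2/35

Apply Bayes' rule, conditioning on where the ruby actually is.
If it is in chest 1 (prior 5/18): the guide has 2 equally likely choices, so probability 1/2; weight (5/18)·(1/2) = 5/36.
If it is in chest 2 (prior 1/18): the guide has 3 equally likely choices, so probability 1/3; weight (1/18)·(1/3) = 1/54.
If it is in chest 3 (prior 1/3): the guide has 2 equally likely choices, so probability 1/2; weight (1/3)·(1/2) = 1/6.
If it is in chest 4 (prior 1/3): the guide opened chest 4, so this case is ruled out; weight (1/3)·0 = 0.
The weights sum to 35/108.
So P(the ruby in chest 2 | the guide opened chest 4) = (1/54) / (35/108) = 2/35.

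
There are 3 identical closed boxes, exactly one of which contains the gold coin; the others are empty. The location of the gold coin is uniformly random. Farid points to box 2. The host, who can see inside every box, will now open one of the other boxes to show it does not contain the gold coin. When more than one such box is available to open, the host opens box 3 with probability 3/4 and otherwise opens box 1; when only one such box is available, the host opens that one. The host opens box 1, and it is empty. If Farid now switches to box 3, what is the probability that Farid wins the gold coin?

Condition on the true location of the gold coin.
If it is in box 1 (prior 1/3): the host opened box 1, so this case is ruled out; weight (1/3)·0 = 0.
If it is in box 2 (prior 1/3): box 3 is available but not opened, probability 1/4; weight (1/3)·(1/4) = 1/12.
If it is in box 3 (prior 1/3): only box 1 is available, probability 1; weight (1/3)·1 = 1/3.
The weights sum to 5/12.
So P(the gold coin in box 3 | the host opened box 1) = (1/3) / (5/12) = 4/5.

4/5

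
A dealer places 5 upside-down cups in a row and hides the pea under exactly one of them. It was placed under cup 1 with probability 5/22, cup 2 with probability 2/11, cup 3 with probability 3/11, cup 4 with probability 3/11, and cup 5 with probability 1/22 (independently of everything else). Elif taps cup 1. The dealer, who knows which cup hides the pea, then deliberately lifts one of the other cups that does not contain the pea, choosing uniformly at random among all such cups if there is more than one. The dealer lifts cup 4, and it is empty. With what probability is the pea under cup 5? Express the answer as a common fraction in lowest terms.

Condition on the true location of the pea.
If it is under cup 1 (prior 5/22): the dealer has 4 equally likely choices, so probability 1/4; weight (5/22)·(1/4) = 5/88.
If it is under cup 2 (prior 2/11): the dealer has 3 equally likely choices, so probability 1/3; weight (2/11)·(1/3) = 2/33.
If it is under cup 3 (prior 3/11): the dealer has 3 equally likely choices, so probability 1/3; weight (3/11)·(1/3) = 1/11.
If it is under cup 4 (prior 3/11): the dealer opened cup 4, so this case is ruled out; weight (3/11)·0 = 0.
If it is under cup 5 (prior 1/22): the dealer has 3 equally likely choices, so probability 1/3; weight (1/22)·(1/3) = 1/66.
The weights sum to 59/264.
So P(the pea under cup 5 | the dealer opened cup 4) = (1/66) / (59/264) = 4/59.

4/59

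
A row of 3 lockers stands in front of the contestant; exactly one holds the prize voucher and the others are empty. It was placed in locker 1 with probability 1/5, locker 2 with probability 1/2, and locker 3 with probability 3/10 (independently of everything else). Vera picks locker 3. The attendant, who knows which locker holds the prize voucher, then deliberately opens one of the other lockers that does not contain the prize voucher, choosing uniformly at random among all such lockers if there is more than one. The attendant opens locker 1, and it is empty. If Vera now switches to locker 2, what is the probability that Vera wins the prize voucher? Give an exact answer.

Consider each possible location of the prize voucher in turn.
If it is in locker 1 (prior 1/5): the attendant opened locker 1, so this case is ruled out; weight (1/5)·0 = 0.
If it is in locker 2 (prior 1/2): the attendant has no choice, probability 1; weight (1/2)·1 = 1/2.
If it is in locker 3 (prior 3/10): the attendant has 2 equally likely choices, so probability 1/2; weight (3/10)·(1/2) = 3/20.
The weights sum to 13/20.
So P(the prize voucher in locker 2 | the attendant opened locker 1) = (1/2) / (13/20) = 10/13.

10/13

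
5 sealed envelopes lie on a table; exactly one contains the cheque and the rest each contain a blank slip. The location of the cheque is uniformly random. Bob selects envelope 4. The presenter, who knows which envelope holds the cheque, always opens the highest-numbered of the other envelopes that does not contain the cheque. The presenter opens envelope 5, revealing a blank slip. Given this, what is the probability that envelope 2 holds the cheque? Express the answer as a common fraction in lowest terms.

Condition on the true location of the cheque.
If it is in any of envelopes 1, 2, 3, and 4 (prior 1/5 each): envelope 5 is the highest-numbered option available, probability 1; weight (1/5)·1 = 1/5 each.
If it is in envelope 5 (prior 1/5): the presenter opened envelope 5, so this case is ruled out; weight (1/5)·0 = 0.
The weights sum to 4/5.
So P(the cheque in envelope 2 | the presenter opened envelope 5) = (1/5) / (4/5) = 1/4.

1/4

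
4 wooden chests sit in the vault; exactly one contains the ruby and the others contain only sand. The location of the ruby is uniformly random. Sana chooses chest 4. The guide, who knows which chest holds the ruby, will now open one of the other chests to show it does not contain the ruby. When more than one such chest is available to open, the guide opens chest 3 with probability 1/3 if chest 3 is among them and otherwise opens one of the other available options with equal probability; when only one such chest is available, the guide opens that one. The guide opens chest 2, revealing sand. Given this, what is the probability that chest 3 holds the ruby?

1/3

Consider each possible location of the ruby in turn.
If it is in chest 1 (prior 1/4): chest 3 is available but not opened, probability 2/3; weight (1/4)·(2/3) = 1/6.
If it is in chest 2 (prior 1/4): the guide opened chest 2, so this case is ruled out; weight (1/4)·0 = 0.
If it is in chest 3 (prior 1/4): chest 3 holds the prize so is unavailable; the guide chooses uniformly among the 2 others, probability 1/2; weight (1/4)·(1/2) = 1/8.
If it is in chest 4 (prior 1/4): chest 3 is available but not opened; chest 2 gets probability (1 − 1/3)/2 = 1/3; weight (1/4)·(1/3) = 1/12.
The weights sum to 3/8.
So P(the ruby in chest 3 | the guide opened chest 2) = (1/8) / (3/8) = 1/3.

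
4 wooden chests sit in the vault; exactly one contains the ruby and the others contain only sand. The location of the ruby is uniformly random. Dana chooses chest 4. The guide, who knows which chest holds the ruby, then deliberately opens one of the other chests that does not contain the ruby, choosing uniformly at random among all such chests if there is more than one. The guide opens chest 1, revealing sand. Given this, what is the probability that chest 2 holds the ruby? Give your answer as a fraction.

3/8

Apply Bayes' rule, conditioning on where the ruby actually is.
If it is in chest 1 (prior 1/4): the guide opened chest 1, so this case is ruled out; weight (1/4)·0 = 0.
If it is in either of chests 2 and 3 (prior 1/4 each): the guide has 2 equally likely choices, so probability 1/2; weight (1/4)·(1/2) = 1/8 each.
If it is in chest 4 (prior 1/4): the guide has 3 equally likely choices, so probability 1/3; weight (1/4)·(1/3) = 1/12.
The weights sum to 1/3.
So P(the ruby in chest 2 | the guide opened chest 1) = (1/8) / (1/3) = 3/8.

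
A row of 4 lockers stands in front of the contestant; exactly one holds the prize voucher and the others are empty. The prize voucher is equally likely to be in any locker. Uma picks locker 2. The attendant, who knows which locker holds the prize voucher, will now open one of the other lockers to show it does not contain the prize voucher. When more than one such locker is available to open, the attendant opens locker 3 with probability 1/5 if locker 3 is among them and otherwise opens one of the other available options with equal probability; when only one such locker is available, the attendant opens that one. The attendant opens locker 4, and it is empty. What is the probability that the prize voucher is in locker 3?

Condition on the true location of the prize voucher.
If it is in locker 1 (prior 1/4): locker 3 is available but not opened, probability 4/5; weight (1/4)·(4/5) = 1/5.
If it is in locker 2 (prior 1/4): locker 3 is available but not opened; locker 4 gets probability (1 − 1/5)/2 = 2/5; weight (1/4)·(2/5) = 1/10.
If it is in locker 3 (prior 1/4): locker 3 holds the prize so is unavailable; the attendant chooses uniformly among the 2 others, probability 1/2; weight (1/4)·(1/2) = 1/8.
If it is in locker 4 (prior 1/4): the attendant opened locker 4, so this case is ruled out; weight (1/4)·0 = 0.
The weights sum to 17/40.
So P(the prize voucher in locker 3 | the attendant opened locker 4) = (1/8) / (17/40) = 5/17.

5/17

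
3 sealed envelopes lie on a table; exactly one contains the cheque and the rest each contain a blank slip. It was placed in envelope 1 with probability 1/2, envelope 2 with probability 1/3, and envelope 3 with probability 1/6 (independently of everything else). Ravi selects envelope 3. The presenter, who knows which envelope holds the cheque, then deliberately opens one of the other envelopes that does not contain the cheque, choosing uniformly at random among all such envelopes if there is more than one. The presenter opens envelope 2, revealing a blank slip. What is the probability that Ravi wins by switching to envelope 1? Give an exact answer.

Consider each possible location of the cheque in turn.
If it is in envelope 1 (prior 1/2): the presenter has no choice, probability 1; weight (1/2)·1 = 1/2.
If it is in envelope 2 (prior 1/3): the presenter opened envelope 2, so this case is ruled out; weight (1/3)·0 = 0.
If it is in envelope 3 (prior 1/6): the presenter has 2 equally likely choices, so probability 1/2; weight (1/6)·(1/2) = 1/12.
The weights sum to 7/12.
So P(the cheque in envelope 1 | the presenter opened envelope 2) = (1/2) / (7/12) = 6/7.

6/7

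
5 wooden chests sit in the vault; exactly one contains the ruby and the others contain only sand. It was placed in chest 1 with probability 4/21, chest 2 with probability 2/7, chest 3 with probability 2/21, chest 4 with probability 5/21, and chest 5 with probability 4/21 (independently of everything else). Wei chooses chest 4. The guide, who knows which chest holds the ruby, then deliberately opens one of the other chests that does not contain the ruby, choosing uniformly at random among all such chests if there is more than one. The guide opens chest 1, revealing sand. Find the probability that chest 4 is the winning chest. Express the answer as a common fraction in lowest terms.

Apply Bayes' rule, conditioning on where the ruby actually is.
If it is in chest 1 (prior 4/21): the guide opened chest 1, so this case is ruled out; weight (4/21)·0 = 0.
If it is in chest 2 (prior 2/7): the guide has 3 equally likely choices, so probability 1/3; weight (2/7)·(1/3) = 2/21.
If it is in chest 3 (prior 2/21): the guide has 3 equally likely choices, so probability 1/3; weight (2/21)·(1/3) = 2/63.
If it is in chest 4 (prior 5/21): the guide has 4 equally likely choices, so probability 1/4; weight (5/21)·(1/4) = 5/84.
If it is in chest 5 (prior 4/21): the guide has 3 equally likely choices, so probability 1/3; weight (4/21)·(1/3) = 4/63.
The weights sum to 1/4.
So P(the ruby in chest 4 | the guide opened chest 1) = (5/84) / (1/4) = 5/21.

5/21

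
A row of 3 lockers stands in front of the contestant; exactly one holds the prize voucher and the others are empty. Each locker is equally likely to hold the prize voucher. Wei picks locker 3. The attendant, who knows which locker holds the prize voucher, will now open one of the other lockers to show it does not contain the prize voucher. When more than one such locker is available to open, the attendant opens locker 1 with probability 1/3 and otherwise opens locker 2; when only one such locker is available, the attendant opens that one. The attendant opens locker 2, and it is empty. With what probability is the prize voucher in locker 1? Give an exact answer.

3/5

Consider each possible location of the prize voucher in turn.
If it is in locker 1 (prior 1/3): only locker 2 is available, probability 1; weight (1/3)·1 = 1/3.
If it is in locker 2 (prior 1/3): the attendant opened locker 2, so this case is ruled out; weight (1/3)·0 = 0.
If it is in locker 3 (prior 1/3): locker 1 is available but not opened, probability 2/3; weight (1/3)·(2/3) = 2/9.
The weights sum to 5/9.
So P(the prize voucher in locker 1 | the attendant opened locker 2) = (1/3) / (5/9) = 3/5.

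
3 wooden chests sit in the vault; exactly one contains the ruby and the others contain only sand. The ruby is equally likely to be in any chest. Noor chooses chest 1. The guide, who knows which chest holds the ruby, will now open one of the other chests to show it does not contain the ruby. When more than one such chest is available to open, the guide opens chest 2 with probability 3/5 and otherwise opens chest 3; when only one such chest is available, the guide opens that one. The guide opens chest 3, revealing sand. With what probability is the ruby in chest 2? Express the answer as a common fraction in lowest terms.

5/7

Apply Bayes' rule, conditioning on where the ruby actually is.
If it is in chest 1 (prior 1/3): chest 2 is available but not opened, probability 2/5; weight (1/3)·(2/5) = 2/15.
If it is in chest 2 (prior 1/3): only chest 3 is available, probability 1; weight (1/3)·1 = 1/3.
If it is in chest 3 (prior 1/3): the guide opened chest 3, so this case is ruled out; weight (1/3)·0 = 0.
The weights sum to 7/15.
So P(the ruby in chest 2 | the guide opened chest 3) = (1/3) / (7/15) = 5/7.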